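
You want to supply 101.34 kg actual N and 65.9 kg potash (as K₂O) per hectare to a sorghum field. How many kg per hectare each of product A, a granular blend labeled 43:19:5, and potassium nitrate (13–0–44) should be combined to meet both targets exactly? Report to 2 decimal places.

197.17 kg product A, 127.37 kg potassium nitrate

With a, b = kg per hectare of product A and potassium nitrate:
N: 0.43·a + 0.13·b = 101.34
K₂O: 0.05·a + 0.44·b = 65.9
Eliminate a: (row1) − 0.43/0.05·(row2) → -3.654·b = -465.4, so b = 127.367.
Back-substitute: a = (101.34 − 0.13·127.367) / 0.43 = 197.168.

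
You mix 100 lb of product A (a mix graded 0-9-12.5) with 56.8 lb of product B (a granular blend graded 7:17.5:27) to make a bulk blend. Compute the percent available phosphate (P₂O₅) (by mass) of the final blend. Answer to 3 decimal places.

12.079% P₂O₅

Total mass = 100 + 56.8 = 156.8 lb.
P₂O₅ mass = 9%×100 + 17.5%×56.8 = 18.94 lb.
% P₂O₅ = 18.94 / 156.8 = 12.0791%.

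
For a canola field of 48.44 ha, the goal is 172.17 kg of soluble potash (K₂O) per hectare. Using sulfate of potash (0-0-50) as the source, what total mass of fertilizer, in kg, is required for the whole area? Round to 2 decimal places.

Product per hectare = 172.17 / 50% = 344.34 kg.
Total product = 344.34 × 48.44 = 16679.8296 kg.

16679.83 kg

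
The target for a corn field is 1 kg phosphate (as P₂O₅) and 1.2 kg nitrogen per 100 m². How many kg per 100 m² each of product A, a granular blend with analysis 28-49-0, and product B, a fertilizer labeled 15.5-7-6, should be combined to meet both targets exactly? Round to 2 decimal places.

With a, b = kg per 100 m² of product A and product B:
P₂O₅: 0.49·a + 0.07·b = 1
N: 0.28·a + 0.155·b = 1.2
Solving simultaneously: a = 1.25998, b = 5.46584.

1.26 kg product A, 5.47 kg product B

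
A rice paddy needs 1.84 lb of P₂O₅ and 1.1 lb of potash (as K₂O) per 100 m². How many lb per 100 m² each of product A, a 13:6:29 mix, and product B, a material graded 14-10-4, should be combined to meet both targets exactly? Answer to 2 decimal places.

With a, b = lb per 100 m² of product A and product B:
P₂O₅: 0.06·a + 0.1·b = 1.84
K₂O: 0.29·a + 0.04·b = 1.1
From row1: a = (1.84 − 0.1·b) / 0.06.
Into row2: 0.29·(1.84 − 0.1·b)/0.06 + 0.04·b = 1.1 → b = 17.5789, a = 1.36842.

1.37 lb product A, 17.58 lb product B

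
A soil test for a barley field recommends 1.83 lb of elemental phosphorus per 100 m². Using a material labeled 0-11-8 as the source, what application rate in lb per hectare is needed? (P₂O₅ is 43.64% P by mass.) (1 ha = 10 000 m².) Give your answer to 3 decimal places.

As P₂O₅: 1.83 / 0.4364 = 4.1934 lb per 100 m².
Product per 100 m² = 4.1934 / 11% = 38.1218 lb.
Convert to per hectare: 38.1218 × 100 = 3812.1823 lb.

3812.182 lb of product per hectare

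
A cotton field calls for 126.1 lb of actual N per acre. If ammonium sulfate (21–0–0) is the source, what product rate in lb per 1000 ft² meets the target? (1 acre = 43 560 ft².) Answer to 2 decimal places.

13.79 lb of product per thousand sq ft

Product per acre = 126.1 / 21% = 600.476 lb.
Convert to per 1000 ft²: 600.476 × 0.0229568 = 13.785 lb.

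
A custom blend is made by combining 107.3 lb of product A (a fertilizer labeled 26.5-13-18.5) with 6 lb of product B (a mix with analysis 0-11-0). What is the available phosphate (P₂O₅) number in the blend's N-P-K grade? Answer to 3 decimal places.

Total mass = 107.3 + 6 = 113.3 lb.
P₂O₅ mass = 13%×107.3 + 11%×6 = 14.609 lb.
% P₂O₅ = 14.609 / 113.3 = 12.8941%.

12.894% P₂O₅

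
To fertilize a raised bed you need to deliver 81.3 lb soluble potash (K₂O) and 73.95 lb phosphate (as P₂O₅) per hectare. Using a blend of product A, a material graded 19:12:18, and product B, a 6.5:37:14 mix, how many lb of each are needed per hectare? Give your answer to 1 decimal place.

With a, b = lb per hectare of product A and product B:
K₂O: 0.18·a + 0.14·b = 81.3
P₂O₅: 0.12·a + 0.37·b = 73.95
From row1: a = (81.3 − 0.14·b) / 0.18.
Into row2: 0.12·(81.3 − 0.14·b)/0.18 + 0.37·b = 73.95 → b = 71.3855, a = 396.145.

396.1 lb product A, 71.4 lb product B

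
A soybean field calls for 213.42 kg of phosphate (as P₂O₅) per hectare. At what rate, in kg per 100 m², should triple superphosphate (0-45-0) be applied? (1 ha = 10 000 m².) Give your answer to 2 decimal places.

Product per hectare = 213.42 / 45% = 474.267 kg.
Convert to per 100 m²: 474.267 × 0.01 = 4.74267 kg.

4.74 kg of product per hundred sq m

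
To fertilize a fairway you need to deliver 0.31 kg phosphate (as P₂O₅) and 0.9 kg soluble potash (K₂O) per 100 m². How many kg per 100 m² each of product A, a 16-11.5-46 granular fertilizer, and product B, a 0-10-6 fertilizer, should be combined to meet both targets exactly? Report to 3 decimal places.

Per-100 m² balance (a = product A, b = product B):
P₂O₅: 0.115·a + 0.1·b = 0.31
K₂O: 0.46·a + 0.06·b = 0.9
Eliminate a: (row1) − 0.115/0.46·(row2) → 0.085·b = 0.085, so b = 1.
Back-substitute: a = (0.31 − 0.1·1) / 0.115 = 1.82609.

1.826 kg product A, 1.000 kg product B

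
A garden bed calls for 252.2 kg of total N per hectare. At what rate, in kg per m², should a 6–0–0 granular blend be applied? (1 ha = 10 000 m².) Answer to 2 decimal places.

Product per hectare = 252.2 / 6% = 4203.33 kg.
Convert to per m²: 4203.33 × 0.0001 = 0.420333 kg.

0.42 kg of product per sq m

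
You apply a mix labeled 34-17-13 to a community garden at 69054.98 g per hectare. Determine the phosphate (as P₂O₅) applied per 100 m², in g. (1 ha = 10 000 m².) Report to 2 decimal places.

P₂O₅ per hectare = 69054.98 × 17% = 11739.3 g.
Convert to per 100 m²: 11739.3 × 0.01 = 117.393 g.

117.39 g P₂O₅ per hundred sq m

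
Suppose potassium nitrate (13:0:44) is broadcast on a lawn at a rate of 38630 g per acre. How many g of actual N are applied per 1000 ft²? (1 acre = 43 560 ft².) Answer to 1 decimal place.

115.3 g N per thousand sq ft

nitrogen per acre = 38630 × 13% = 5021.9 g.
Convert to per 1000 ft²: 5021.9 × 0.0229568 = 115.287 g.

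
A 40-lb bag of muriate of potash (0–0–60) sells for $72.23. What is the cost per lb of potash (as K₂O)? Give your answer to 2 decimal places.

K₂O in bag = 40 × 60% = 24 lb.
Cost per lb K₂O = $72.23 / 24 = $3.0096.

$3.01 per lb K₂O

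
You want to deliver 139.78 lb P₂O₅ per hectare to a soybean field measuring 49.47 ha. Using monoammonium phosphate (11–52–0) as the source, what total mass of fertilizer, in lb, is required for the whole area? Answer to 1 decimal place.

Product per hectare = 139.78 / 52% = 268.808 lb.
Total product = 268.808 × 49.47 = 13297.92 lb.

13297.9 lb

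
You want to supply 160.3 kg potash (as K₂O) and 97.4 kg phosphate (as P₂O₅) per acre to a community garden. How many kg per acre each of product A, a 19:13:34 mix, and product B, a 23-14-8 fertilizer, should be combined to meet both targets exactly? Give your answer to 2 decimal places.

With a, b = kg per acre of product A and product B:
K₂O: 0.34·a + 0.08·b = 160.3
P₂O₅: 0.13·a + 0.14·b = 97.4
Solving simultaneously: a = 393.817, b = 330.027.

393.82 kg product A, 330.03 kg product B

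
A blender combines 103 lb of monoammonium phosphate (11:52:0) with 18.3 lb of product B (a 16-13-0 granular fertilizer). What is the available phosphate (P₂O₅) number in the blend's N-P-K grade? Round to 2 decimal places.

46.12% P₂O₅

Total mass = 103 + 18.3 = 121.3 lb.
P₂O₅ mass = 52%×103 + 13%×18.3 = 55.939 lb.
% P₂O₅ = 55.939 / 121.3 = 46.1162%.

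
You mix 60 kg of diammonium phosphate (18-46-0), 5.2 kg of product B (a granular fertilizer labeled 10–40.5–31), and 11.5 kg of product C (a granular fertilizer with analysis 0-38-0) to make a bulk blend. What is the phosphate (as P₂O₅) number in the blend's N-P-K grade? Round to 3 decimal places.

Total mass = 60 + 5.2 + 11.5 = 76.7 kg.
P₂O₅ mass = 46%×60 + 40.5%×5.2 + 38%×11.5 = 34.076 kg.
% P₂O₅ = 34.076 / 76.7 = 44.4276%.

44.428% P₂O₅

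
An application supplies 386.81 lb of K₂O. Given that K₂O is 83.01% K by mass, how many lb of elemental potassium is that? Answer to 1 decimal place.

K = 386.81 × 0.8301 = 321.091 lb.

321.1 lb K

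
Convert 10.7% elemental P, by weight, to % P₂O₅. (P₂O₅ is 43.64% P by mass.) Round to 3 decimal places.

%P₂O₅ = 10.7 / 0.4364 = 24.5188%.

24.519% P₂O₅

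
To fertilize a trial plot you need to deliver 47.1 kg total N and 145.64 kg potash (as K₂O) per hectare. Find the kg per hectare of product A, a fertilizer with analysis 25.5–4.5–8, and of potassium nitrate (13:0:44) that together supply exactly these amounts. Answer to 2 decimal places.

Per-hectare balance (a = product A, b = potassium nitrate):
N: 0.255·a + 0.13·b = 47.1
K₂O: 0.08·a + 0.44·b = 145.64
Eliminate a: (row1) − 0.255/0.08·(row2) → -1.2725·b = -417.127, so b = 327.802.
Back-substitute: a = (47.1 − 0.13·327.802) / 0.255 = 17.5914.

17.59 kg product A, 327.80 kg potassium nitrate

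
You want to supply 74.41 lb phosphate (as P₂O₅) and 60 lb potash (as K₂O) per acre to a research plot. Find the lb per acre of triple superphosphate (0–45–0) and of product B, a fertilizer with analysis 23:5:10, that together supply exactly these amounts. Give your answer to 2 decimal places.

98.69 lb triple superphosphate, 600.00 lb product B

Per-acre balance (a = triple superphosphate, b = product B):
P₂O₅: 0.45·a + 0.05·b = 74.41
K₂O: 0·a + 0.1·b = 60
Solving simultaneously: a = 98.6889, b = 600.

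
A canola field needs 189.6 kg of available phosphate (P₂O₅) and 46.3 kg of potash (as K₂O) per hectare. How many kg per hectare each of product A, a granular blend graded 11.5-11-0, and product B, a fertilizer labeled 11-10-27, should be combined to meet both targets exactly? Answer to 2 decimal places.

1567.74 kg product A, 171.48 kg product B

Let a = kg of product A, b = kg of product B (per hectare).
P₂O₅: 0.11·a + 0.1·b = 189.6
K₂O: 0·a + 0.27·b = 46.3
Solving simultaneously: a = 1567.744, b = 171.481.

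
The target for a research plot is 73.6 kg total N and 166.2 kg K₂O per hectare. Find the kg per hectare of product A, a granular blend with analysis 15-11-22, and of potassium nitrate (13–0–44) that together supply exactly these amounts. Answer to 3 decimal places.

With a, b = kg per hectare of product A and potassium nitrate:
N: 0.15·a + 0.13·b = 73.6
K₂O: 0.22·a + 0.44·b = 166.2
From row1: a = (73.6 − 0.13·b) / 0.15.
Into row2: 0.22·(73.6 − 0.13·b)/0.15 + 0.44·b = 166.2 → b = 233.6364, a = 288.1818.

288.182 kg product A, 233.636 kg potassium nitrate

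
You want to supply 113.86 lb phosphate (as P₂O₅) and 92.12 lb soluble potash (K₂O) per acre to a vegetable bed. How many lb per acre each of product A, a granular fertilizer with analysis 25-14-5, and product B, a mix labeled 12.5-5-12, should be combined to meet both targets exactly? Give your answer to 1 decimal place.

633.4 lb product A, 503.8 lb product B

Per-acre balance (a = product A, b = product B):
P₂O₅: 0.14·a + 0.05·b = 113.86
K₂O: 0.05·a + 0.12·b = 92.12
Solving simultaneously: a = 633.371, b = 503.762.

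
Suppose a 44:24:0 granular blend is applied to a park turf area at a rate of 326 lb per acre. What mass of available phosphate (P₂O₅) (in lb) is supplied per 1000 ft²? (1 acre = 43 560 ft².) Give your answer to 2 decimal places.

1.80 lb P₂O₅ per thousand sq ft

P₂O₅ per acre = 326 × 24% = 78.24 lb.
Convert to per 1000 ft²: 78.24 × 0.0229568 = 1.79614 lb.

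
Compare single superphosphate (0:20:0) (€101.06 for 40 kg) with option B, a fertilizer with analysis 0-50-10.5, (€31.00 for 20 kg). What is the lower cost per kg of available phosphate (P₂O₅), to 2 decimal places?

€3.10 per kg P₂O₅ (option B)

single superphosphate: P₂O₅ per bag = 40 × 20% = 8 kg; cost = 101.06 / 8 = €12.6325/kg P₂O₅.
option B: P₂O₅ per bag = 20 × 50% = 10 kg; cost = 31.00 / 10 = €3.1000/kg P₂O₅.
option B is cheaper.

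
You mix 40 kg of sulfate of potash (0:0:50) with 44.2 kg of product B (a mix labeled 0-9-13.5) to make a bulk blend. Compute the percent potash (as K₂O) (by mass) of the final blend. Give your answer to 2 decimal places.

30.84% K₂O

Total mass = 40 + 44.2 = 84.2 kg.
K₂O mass = 50%×40 + 13.5%×44.2 = 25.967 kg.
% K₂O = 25.967 / 84.2 = 30.8397%.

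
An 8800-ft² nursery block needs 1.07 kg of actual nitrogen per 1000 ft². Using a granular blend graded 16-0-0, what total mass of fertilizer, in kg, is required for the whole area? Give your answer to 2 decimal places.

58.85 kg

Product per 1000 ft² = 1.07 / 16% = 6.6875 kg.
Total product = 6.6875 × 8800 / 1000 = 58.85 kg.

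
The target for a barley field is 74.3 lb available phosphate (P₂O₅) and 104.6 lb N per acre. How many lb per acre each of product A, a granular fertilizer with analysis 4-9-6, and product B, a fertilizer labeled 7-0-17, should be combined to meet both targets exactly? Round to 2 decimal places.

Let a = lb of product A, b = lb of product B (per acre).
P₂O₅: 0.09·a + 0·b = 74.3
N: 0.04·a + 0.07·b = 104.6
Solving simultaneously: a = 825.556, b = 1022.5397.

825.56 lb product A, 1022.54 lb product B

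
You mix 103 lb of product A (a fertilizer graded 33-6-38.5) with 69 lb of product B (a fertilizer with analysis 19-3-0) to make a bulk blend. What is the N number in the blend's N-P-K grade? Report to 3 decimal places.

27.384% N

Total mass = 103 + 69 = 172 lb.
N mass = 33%×103 + 19%×69 = 47.1 lb.
% N = 47.1 / 172 = 27.3837%.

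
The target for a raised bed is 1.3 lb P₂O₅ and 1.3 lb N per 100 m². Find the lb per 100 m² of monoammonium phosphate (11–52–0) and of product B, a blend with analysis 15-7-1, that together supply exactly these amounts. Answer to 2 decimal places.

Let a = lb of monoammonium phosphate, b = lb of product B (per 100 m²).
P₂O₅: 0.52·a + 0.07·b = 1.3
N: 0.11·a + 0.15·b = 1.3
Eliminate a: (row1) − 0.52/0.11·(row2) → -0.639091·b = -4.84545, so b = 7.58179.
Back-substitute: a = (1.3 − 0.07·7.58179) / 0.52 = 1.47937.

1.48 lb monoammonium phosphate, 7.58 lb product B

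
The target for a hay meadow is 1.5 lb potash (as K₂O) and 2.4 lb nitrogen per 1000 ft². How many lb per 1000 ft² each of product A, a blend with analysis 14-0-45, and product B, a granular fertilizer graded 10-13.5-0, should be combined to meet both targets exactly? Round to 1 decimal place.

Per-1000 ft² balance (a = product A, b = product B):
K₂O: 0.45·a + 0·b = 1.5
N: 0.14·a + 0.1·b = 2.4
From row1: a = (1.5 − 0·b) / 0.45.
Into row2: 0.14·(1.5 − 0·b)/0.45 + 0.1·b = 2.4 → b = 19.3333, a = 3.33333.

3.3 lb product A, 19.3 lb product B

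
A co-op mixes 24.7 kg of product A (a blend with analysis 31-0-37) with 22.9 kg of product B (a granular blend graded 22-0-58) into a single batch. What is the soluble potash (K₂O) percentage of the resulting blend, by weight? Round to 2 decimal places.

47.10% K₂O

Total mass = 24.7 + 22.9 = 47.6 kg.
K₂O mass = 37%×24.7 + 58%×22.9 = 22.421 kg.
% K₂O = 22.421 / 47.6 = 47.1029%.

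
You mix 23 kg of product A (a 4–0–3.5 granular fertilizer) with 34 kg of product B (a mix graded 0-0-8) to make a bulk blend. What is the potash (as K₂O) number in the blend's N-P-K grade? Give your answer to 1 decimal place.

Total mass = 23 + 34 = 57 kg.
K₂O mass = 3.5%×23 + 8%×34 = 3.525 kg.
% K₂O = 3.525 / 57 = 6.18421%.

6.2% K₂O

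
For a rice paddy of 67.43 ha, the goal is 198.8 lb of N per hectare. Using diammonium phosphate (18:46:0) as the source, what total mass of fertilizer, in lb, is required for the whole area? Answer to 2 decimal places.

74472.69 lb

Product per hectare = 198.8 / 18% = 1104.44 lb.
Total product = 1104.44 × 67.43 = 74472.689 lb.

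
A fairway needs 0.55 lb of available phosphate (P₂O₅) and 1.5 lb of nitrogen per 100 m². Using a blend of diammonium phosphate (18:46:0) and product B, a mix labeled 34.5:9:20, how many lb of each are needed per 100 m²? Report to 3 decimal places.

0.384 lb diammonium phosphate, 4.147 lb product B

With a, b = lb per 100 m² of diammonium phosphate and product B:
P₂O₅: 0.46·a + 0.09·b = 0.55
N: 0.18·a + 0.345·b = 1.5
Solving simultaneously: a = 0.384211, b = 4.14737.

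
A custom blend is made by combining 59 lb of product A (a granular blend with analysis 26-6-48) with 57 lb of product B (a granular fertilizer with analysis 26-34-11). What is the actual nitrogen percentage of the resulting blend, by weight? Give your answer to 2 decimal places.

Total mass = 59 + 57 = 116 lb.
N mass = 26%×59 + 26%×57 = 30.16 lb.
% N = 30.16 / 116 = 26%.

26.00% N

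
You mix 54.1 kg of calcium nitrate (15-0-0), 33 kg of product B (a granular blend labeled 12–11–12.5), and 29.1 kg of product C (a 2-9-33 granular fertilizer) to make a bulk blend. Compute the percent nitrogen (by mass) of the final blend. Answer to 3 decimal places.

10.892% N

Total mass = 54.1 + 33 + 29.1 = 116.2 kg.
N mass = 15%×54.1 + 12%×33 + 2%×29.1 = 12.657 kg.
% N = 12.657 / 116.2 = 10.8924%.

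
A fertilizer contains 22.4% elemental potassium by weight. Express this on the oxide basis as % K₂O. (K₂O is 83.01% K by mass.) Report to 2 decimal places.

%K₂O = 22.4 / 0.8301 = 26.9847%.

26.98% K₂O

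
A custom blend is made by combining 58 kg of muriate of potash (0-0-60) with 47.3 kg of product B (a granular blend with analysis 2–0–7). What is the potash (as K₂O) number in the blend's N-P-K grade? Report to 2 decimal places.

36.19% K₂O

Total mass = 58 + 47.3 = 105.3 kg.
K₂O mass = 60%×58 + 7%×47.3 = 38.111 kg.
% K₂O = 38.111 / 105.3 = 36.1928%.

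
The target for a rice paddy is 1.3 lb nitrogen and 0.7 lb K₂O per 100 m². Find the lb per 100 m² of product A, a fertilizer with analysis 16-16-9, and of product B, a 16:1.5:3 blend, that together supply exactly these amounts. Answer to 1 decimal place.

7.6 lb product A, 0.5 lb product B

Per-100 m² balance (a = product A, b = product B):
N: 0.16·a + 0.16·b = 1.3
K₂O: 0.09·a + 0.03·b = 0.7
Solving simultaneously: a = 7.60417, b = 0.520833.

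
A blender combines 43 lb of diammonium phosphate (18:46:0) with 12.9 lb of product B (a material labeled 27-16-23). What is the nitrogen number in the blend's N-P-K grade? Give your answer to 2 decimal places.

Total mass = 43 + 12.9 = 55.9 lb.
N mass = 18%×43 + 27%×12.9 = 11.223 lb.
% N = 11.223 / 55.9 = 20.0769%.

20.08% N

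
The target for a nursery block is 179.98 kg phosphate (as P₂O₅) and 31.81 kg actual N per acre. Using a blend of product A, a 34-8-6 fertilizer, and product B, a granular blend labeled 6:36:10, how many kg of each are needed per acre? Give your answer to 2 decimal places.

5.55 kg product A, 498.71 kg product B

With a, b = kg per acre of product A and product B:
P₂O₅: 0.08·a + 0.36·b = 179.98
N: 0.34·a + 0.06·b = 31.81
Eliminate a: (row1) − 0.08/0.34·(row2) → 0.345882·b = 172.495, so b = 498.711.
Back-substitute: a = (179.98 − 0.36·498.711) / 0.08 = 5.55102.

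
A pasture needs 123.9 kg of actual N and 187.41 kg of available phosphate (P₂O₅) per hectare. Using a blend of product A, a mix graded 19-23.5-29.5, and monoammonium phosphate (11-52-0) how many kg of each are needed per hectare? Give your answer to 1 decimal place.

600.6 kg product A, 89.0 kg monoammonium phosphate

Per-hectare balance (a = product A, b = monoammonium phosphate):
N: 0.19·a + 0.11·b = 123.9
P₂O₅: 0.235·a + 0.52·b = 187.41
Eliminate b: (row1) − 0.11/0.52·(row2) → 0.140288·a = 84.2556, so a = 600.588.
Then b = (187.41 − 0.235·600.588) / 0.52 = 88.9842.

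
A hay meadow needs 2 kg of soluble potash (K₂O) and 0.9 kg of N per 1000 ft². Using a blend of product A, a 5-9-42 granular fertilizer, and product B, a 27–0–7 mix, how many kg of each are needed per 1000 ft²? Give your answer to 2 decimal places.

With a, b = kg per 1000 ft² of product A and product B:
K₂O: 0.42·a + 0.07·b = 2
N: 0.05·a + 0.27·b = 0.9
From row1: a = (2 − 0.07·b) / 0.42.
Into row2: 0.05·(2 − 0.07·b)/0.42 + 0.27·b = 0.9 → b = 2.52957, a = 4.34031.

4.34 kg product A, 2.53 kg product B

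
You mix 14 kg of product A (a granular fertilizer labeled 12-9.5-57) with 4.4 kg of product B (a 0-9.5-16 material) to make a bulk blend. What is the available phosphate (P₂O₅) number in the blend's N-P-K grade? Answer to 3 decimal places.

Total mass = 14 + 4.4 = 18.4 kg.
P₂O₅ mass = 9.5%×14 + 9.5%×4.4 = 1.748 kg.
% P₂O₅ = 1.748 / 18.4 = 9.5%.

9.500% P₂O₅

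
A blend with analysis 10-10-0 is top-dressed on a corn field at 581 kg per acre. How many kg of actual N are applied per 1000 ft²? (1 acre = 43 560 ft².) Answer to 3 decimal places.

nitrogen per acre = 581 × 10% = 58.1 kg.
Convert to per 1000 ft²: 58.1 × 0.0229568 = 1.33379 kg.

1.334 kg N per thousand sq ft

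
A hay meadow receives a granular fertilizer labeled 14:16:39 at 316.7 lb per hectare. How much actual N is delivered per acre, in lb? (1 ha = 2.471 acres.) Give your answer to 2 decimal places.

17.94 lb N per acre

nitrogen per hectare = 316.7 × 14% = 44.338 lb.
Convert to per acre: 44.338 × 0.404694 = 17.9433 lb.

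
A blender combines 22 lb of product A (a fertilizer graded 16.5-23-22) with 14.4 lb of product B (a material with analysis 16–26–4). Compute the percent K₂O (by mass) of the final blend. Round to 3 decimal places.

14.879% K₂O

Total mass = 22 + 14.4 = 36.4 lb.
K₂O mass = 22%×22 + 4%×14.4 = 5.416 lb.
% K₂O = 5.416 / 36.4 = 14.8791%.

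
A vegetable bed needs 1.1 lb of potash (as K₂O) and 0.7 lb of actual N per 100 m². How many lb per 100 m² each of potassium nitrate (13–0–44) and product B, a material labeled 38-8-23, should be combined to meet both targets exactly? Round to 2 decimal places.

1.87 lb potassium nitrate, 1.20 lb product B

Let a = lb of potassium nitrate, b = lb of product B (per 100 m²).
K₂O: 0.44·a + 0.23·b = 1.1
N: 0.13·a + 0.38·b = 0.7
From row1: a = (1.1 − 0.23·b) / 0.44.
Into row2: 0.13·(1.1 − 0.23·b)/0.44 + 0.38·b = 0.7 → b = 1.20175, a = 1.87181.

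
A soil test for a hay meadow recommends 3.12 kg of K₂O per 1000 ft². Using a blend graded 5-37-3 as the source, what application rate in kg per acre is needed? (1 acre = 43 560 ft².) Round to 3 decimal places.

Product per 1000 ft² = 3.12 / 3% = 104 kg.
Convert to per acre: 104 × 43.56 = 4530.24 kg.

4530.240 kg of product per acre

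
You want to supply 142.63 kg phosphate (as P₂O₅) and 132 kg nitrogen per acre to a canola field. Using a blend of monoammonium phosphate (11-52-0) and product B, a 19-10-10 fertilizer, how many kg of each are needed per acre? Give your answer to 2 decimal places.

Per-acre balance (a = monoammonium phosphate, b = product B):
P₂O₅: 0.52·a + 0.1·b = 142.63
N: 0.11·a + 0.19·b = 132
Eliminate a: (row1) − 0.52/0.11·(row2) → -0.798182·b = -481.37, so b = 603.083.
Back-substitute: a = (142.63 − 0.1·603.083) / 0.52 = 158.311.

158.31 kg monoammonium phosphate, 603.08 kg product B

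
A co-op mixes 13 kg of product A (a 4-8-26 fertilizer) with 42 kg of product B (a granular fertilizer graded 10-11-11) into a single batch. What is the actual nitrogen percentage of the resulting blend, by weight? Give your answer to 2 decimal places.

Total mass = 13 + 42 = 55 kg.
N mass = 4%×13 + 10%×42 = 4.72 kg.
% N = 4.72 / 55 = 8.58182%.

8.58% N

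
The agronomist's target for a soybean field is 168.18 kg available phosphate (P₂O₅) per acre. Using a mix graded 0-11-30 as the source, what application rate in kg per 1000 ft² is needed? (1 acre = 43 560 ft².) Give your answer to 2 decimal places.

35.10 kg of product per thousand sq ft

Product per acre = 168.18 / 11% = 1528.91 kg.
Convert to per 1000 ft²: 1528.91 × 0.0229568 = 35.0989 kg.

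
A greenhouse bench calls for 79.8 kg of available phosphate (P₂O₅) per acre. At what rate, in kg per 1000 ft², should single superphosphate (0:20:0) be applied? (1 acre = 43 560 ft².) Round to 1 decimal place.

9.2 kg of product per thousand sq ft

Product per acre = 79.8 / 20% = 399 kg.
Convert to per 1000 ft²: 399 × 0.0229568 = 9.15978 kg.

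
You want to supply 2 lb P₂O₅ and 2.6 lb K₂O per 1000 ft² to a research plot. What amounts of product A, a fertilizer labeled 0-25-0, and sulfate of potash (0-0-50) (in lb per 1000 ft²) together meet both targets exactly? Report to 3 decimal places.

Let a = lb of product A, b = lb of sulfate of potash (per 1000 ft²).
P₂O₅: 0.25·a + 0·b = 2
K₂O: 0·a + 0.5·b = 2.6
Solving simultaneously: a = 8, b = 5.2.

8.000 lb product A, 5.200 lb sulfate of potash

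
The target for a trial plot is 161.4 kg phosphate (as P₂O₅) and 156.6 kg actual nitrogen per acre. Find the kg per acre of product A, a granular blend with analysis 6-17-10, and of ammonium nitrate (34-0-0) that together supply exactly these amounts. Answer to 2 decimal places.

Let a = kg of product A, b = kg of ammonium nitrate (per acre).
P₂O₅: 0.17·a + 0·b = 161.4
N: 0.06·a + 0.34·b = 156.6
Eliminate b: (row1) − 0/0.34·(row2) → 0.17·a = 161.4, so a = 949.412.
Then b = (156.6 − 0.06·949.412) / 0.34 = 293.04498.

949.41 kg product A, 293.04 kg ammonium nitrate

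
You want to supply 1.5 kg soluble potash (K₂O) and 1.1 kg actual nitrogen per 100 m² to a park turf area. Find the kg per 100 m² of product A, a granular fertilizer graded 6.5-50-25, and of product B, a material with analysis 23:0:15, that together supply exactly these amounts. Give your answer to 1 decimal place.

Let a = kg of product A, b = kg of product B (per 100 m²).
K₂O: 0.25·a + 0.15·b = 1.5
N: 0.065·a + 0.23·b = 1.1
Eliminate a: (row1) − 0.25/0.065·(row2) → -0.734615·b = -2.73077, so b = 3.71728.
Back-substitute: a = (1.5 − 0.15·3.71728) / 0.25 = 3.76963.

3.8 kg product A, 3.7 kg product B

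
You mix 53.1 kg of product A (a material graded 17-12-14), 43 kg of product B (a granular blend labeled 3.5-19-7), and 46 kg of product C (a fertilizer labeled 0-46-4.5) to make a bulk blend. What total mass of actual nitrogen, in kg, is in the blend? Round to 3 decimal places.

10.532 kg N

N mass = 17%×53.1 + 3.5%×43 + 0%×46 = 10.532 kg.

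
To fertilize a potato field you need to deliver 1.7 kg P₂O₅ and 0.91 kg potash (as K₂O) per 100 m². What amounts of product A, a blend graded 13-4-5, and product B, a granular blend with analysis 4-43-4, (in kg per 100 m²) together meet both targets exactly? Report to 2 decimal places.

Let a = kg of product A, b = kg of product B (per 100 m²).
P₂O₅: 0.04·a + 0.43·b = 1.7
K₂O: 0.05·a + 0.04·b = 0.91
Solving simultaneously: a = 16.2462, b = 2.44221.

16.25 kg product A, 2.44 kg product B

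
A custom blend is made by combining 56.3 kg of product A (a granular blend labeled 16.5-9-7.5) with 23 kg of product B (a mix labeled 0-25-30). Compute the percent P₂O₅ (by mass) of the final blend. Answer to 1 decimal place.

13.6% P₂O₅

Total mass = 56.3 + 23 = 79.3 kg.
P₂O₅ mass = 9%×56.3 + 25%×23 = 10.817 kg.
% P₂O₅ = 10.817 / 79.3 = 13.6406%.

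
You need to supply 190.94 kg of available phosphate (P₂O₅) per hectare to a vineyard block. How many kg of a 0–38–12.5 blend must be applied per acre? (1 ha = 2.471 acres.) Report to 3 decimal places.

203.348 kg of product per acre

Product per hectare = 190.94 / 38% = 502.474 kg.
Convert to per acre: 502.474 × 0.404694 = 203.3483 kg.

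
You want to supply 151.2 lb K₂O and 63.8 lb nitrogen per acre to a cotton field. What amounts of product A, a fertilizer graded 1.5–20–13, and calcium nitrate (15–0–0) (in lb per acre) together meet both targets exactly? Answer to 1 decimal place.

Per-acre balance (a = product A, b = calcium nitrate):
K₂O: 0.13·a + 0·b = 151.2
N: 0.015·a + 0.15·b = 63.8
Eliminate a: (row1) − 0.13/0.015·(row2) → -1.3·b = -401.733, so b = 309.026.
Back-substitute: a = (151.2 − 0·309.026) / 0.13 = 1163.08.

1163.1 lb product A, 309.0 lb calcium nitrate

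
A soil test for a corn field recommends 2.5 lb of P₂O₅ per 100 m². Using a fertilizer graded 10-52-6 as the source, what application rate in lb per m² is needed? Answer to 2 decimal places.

0.05 lb of product per sq m

Product per 100 m² = 2.5 / 52% = 4.80769 lb.
Convert to per m²: 4.80769 × 0.01 = 0.0480769 lb.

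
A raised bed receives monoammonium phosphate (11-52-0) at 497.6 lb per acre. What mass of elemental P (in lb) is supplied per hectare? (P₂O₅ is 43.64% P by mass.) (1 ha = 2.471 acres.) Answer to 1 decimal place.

P₂O₅ per acre = 497.6 × 52% = 258.752 lb.
Elemental P = 258.752 × 0.4364 = 112.919 lb per acre.
Convert to per hectare: 112.919 × 2.471 = 279.024 lb.

279.0 lb P per hectare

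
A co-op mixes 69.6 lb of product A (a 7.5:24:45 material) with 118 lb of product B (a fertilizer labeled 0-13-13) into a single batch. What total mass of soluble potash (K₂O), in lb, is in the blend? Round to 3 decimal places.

K₂O mass = 45%×69.6 + 13%×118 = 46.66 lb.

46.660 lb K₂O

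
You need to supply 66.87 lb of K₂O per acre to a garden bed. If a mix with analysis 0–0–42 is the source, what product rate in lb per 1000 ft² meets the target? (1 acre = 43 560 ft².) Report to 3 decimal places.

3.655 lb of product per thousand sq ft

Product per acre = 66.87 / 42% = 159.214 lb.
Convert to per 1000 ft²: 159.214 × 0.0229568 = 3.65506 lb.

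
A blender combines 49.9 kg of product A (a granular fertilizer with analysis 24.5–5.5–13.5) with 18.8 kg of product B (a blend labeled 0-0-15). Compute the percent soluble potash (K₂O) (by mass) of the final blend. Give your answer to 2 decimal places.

Total mass = 49.9 + 18.8 = 68.7 kg.
K₂O mass = 13.5%×49.9 + 15%×18.8 = 9.5565 kg.
% K₂O = 9.5565 / 68.7 = 13.9105%.

13.91% K₂O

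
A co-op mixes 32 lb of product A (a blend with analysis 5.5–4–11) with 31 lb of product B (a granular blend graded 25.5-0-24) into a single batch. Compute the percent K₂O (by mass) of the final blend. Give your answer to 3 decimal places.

Total mass = 32 + 31 = 63 lb.
K₂O mass = 11%×32 + 24%×31 = 10.96 lb.
% K₂O = 10.96 / 63 = 17.3968%.

17.397% K₂O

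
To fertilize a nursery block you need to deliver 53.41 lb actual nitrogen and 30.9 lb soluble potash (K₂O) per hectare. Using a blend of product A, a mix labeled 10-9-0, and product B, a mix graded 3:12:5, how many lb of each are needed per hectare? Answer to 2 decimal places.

348.70 lb product A, 618.00 lb product B

Let a = lb of product A, b = lb of product B (per hectare).
N: 0.1·a + 0.03·b = 53.41
K₂O: 0·a + 0.05·b = 30.9
Solving simultaneously: a = 348.7, b = 618.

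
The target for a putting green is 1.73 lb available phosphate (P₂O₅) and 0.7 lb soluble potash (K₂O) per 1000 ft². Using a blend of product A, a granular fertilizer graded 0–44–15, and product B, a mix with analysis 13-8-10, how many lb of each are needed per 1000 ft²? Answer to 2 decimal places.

With a, b = lb per 1000 ft² of product A and product B:
P₂O₅: 0.44·a + 0.08·b = 1.73
K₂O: 0.15·a + 0.1·b = 0.7
From row1: a = (1.73 − 0.08·b) / 0.44.
Into row2: 0.15·(1.73 − 0.08·b)/0.44 + 0.1·b = 0.7 → b = 1.51562, a = 3.65625.

3.66 lb product A, 1.52 lb product B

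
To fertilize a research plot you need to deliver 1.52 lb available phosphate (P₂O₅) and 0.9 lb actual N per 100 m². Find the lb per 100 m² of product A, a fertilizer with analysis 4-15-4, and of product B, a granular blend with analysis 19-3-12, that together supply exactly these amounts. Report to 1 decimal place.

With a, b = lb per 100 m² of product A and product B:
P₂O₅: 0.15·a + 0.03·b = 1.52
N: 0.04·a + 0.19·b = 0.9
Solving simultaneously: a = 9.58974, b = 2.71795.

9.6 lb product A, 2.7 lb product B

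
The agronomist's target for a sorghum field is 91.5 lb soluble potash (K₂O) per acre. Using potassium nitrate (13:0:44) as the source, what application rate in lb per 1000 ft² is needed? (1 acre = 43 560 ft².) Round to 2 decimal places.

4.77 lb of product per thousand sq ft

Product per acre = 91.5 / 44% = 207.955 lb.
Convert to per 1000 ft²: 207.955 × 0.0229568 = 4.77398 lb.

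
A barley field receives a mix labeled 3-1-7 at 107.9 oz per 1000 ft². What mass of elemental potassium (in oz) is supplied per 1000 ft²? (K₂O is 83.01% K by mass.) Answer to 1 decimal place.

K₂O per 1000 ft² = 107.9 × 7% = 7.553 oz.
Elemental K = 7.553 × 0.8301 = 6.26975 oz per 1000 ft².

6.3 oz K per thousand sq ft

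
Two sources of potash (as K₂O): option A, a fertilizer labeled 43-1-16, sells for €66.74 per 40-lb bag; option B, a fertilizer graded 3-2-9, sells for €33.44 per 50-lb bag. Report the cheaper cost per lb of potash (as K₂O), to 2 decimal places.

€7.43 per lb K₂O (option B)

option A: K₂O per bag = 40 × 16% = 6.4 lb; cost = 66.74 / 6.4 = €10.4281/lb K₂O.
option B: K₂O per bag = 50 × 9% = 4.5 lb; cost = 33.44 / 4.5 = €7.4311/lb K₂O.
option B is cheaper.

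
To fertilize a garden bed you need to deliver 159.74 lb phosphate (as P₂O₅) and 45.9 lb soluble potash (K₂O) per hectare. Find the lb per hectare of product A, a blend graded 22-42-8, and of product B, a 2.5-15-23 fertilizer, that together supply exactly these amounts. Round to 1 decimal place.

352.9 lb product A, 76.8 lb product B

With a, b = lb per hectare of product A and product B:
P₂O₅: 0.42·a + 0.15·b = 159.74
K₂O: 0.08·a + 0.23·b = 45.9
From row1: a = (159.74 − 0.15·b) / 0.42.
Into row2: 0.08·(159.74 − 0.15·b)/0.42 + 0.23·b = 45.9 → b = 76.818, a = 352.898.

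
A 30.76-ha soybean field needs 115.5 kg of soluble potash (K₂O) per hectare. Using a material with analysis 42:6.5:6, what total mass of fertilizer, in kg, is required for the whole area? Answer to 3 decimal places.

59213.000 kg

Product per hectare = 115.5 / 6% = 1925 kg.
Total product = 1925 × 30.76 = 59213 kg.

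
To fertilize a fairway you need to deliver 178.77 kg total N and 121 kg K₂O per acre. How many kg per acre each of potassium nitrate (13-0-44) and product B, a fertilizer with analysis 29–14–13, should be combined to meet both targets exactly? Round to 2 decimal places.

Per-acre balance (a = potassium nitrate, b = product B):
N: 0.13·a + 0.29·b = 178.77
K₂O: 0.44·a + 0.13·b = 121
Eliminate a: (row1) − 0.13/0.44·(row2) → 0.251591·b = 143.02, so b = 568.463.
Back-substitute: a = (178.77 − 0.29·568.463) / 0.13 = 107.045.

107.05 kg potassium nitrate, 568.46 kg product B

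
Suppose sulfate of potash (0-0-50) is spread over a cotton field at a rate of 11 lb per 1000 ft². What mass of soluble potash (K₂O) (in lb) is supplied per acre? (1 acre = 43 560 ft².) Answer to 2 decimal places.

239.58 lb K₂O per acre

K₂O per 1000 ft² = 11 × 50% = 5.5 lb.
Convert to per acre: 5.5 × 43.56 = 239.58 lb.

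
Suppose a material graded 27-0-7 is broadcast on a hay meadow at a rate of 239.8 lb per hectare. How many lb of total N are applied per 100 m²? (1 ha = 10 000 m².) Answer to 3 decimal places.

nitrogen per hectare = 239.8 × 27% = 64.746 lb.
Convert to per 100 m²: 64.746 × 0.01 = 0.64746 lb.

0.647 lb N per hundred sq m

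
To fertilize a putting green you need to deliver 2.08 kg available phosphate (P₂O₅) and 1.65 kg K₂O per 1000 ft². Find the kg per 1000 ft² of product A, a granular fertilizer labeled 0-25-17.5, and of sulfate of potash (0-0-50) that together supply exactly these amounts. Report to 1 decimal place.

8.3 kg product A, 0.4 kg sulfate of potash

Per-1000 ft² balance (a = product A, b = sulfate of potash):
P₂O₅: 0.25·a + 0·b = 2.08
K₂O: 0.175·a + 0.5·b = 1.65
Eliminate b: (row1) − 0/0.5·(row2) → 0.25·a = 2.08, so a = 8.32.
Then b = (1.65 − 0.175·8.32) / 0.5 = 0.388.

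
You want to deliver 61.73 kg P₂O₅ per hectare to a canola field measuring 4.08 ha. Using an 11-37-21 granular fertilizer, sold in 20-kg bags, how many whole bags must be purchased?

35 bags

Product per hectare = 61.73 / 37% = 166.838 kg.
Total product = 166.838 × 4.08 = 680.698 kg.
Bags = ⌈680.698 / 20⌉ = 35.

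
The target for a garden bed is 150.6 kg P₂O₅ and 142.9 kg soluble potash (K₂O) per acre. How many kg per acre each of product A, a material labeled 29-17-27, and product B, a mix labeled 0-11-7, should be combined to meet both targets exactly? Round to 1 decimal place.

Let a = kg of product A, b = kg of product B (per acre).
P₂O₅: 0.17·a + 0.11·b = 150.6
K₂O: 0.27·a + 0.07·b = 142.9
Eliminate a: (row1) − 0.17/0.27·(row2) → 0.0659259·b = 60.6259, so b = 919.607.
Back-substitute: a = (150.6 − 0.11·919.607) / 0.17 = 290.843.

290.8 kg product A, 919.6 kg product B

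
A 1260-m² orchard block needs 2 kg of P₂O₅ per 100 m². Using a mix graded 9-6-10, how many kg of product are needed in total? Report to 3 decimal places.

420.000 kg

Product per 100 m² = 2 / 6% = 33.3333 kg.
Total product = 33.3333 × 1260 / 100 = 420 kg.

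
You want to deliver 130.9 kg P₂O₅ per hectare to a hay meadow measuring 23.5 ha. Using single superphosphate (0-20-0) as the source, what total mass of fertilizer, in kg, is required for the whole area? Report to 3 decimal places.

15380.750 kg

Product per hectare = 130.9 / 20% = 654.5 kg.
Total product = 654.5 × 23.5 = 15380.75 kg.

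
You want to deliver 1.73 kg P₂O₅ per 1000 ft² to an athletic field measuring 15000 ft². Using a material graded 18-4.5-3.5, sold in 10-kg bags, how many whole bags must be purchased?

Product per 1000 ft² = 1.73 / 4.5% = 38.4444 kg.
Total product = 38.4444 × 15000 / 1000 = 576.667 kg.
Bags = ⌈576.667 / 10⌉ = 58.

58 bags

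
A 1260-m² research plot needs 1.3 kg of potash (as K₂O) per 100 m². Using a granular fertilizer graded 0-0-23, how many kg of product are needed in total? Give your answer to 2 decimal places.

Product per 100 m² = 1.3 / 23% = 5.65217 kg.
Total product = 5.65217 × 1260 / 100 = 71.2174 kg.

71.22 kg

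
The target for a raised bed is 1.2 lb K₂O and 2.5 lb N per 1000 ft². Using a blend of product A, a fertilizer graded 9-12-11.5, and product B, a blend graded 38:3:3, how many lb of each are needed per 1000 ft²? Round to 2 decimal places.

9.29 lb product A, 4.38 lb product B

Let a = lb of product A, b = lb of product B (per 1000 ft²).
K₂O: 0.115·a + 0.03·b = 1.2
N: 0.09·a + 0.38·b = 2.5
From row1: a = (1.2 − 0.03·b) / 0.115.
Into row2: 0.09·(1.2 − 0.03·b)/0.115 + 0.38·b = 2.5 → b = 4.37805, a = 9.29268.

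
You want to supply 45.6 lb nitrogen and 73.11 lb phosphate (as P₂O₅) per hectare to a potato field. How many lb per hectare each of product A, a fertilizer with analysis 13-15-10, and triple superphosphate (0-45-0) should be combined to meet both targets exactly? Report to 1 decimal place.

350.8 lb product A, 45.5 lb triple superphosphate

Let a = lb of product A, b = lb of triple superphosphate (per hectare).
N: 0.13·a + 0·b = 45.6
P₂O₅: 0.15·a + 0.45·b = 73.11
Eliminate a: (row1) − 0.13/0.15·(row2) → -0.39·b = -17.762, so b = 45.5436.
Back-substitute: a = (45.6 − 0·45.5436) / 0.13 = 350.769.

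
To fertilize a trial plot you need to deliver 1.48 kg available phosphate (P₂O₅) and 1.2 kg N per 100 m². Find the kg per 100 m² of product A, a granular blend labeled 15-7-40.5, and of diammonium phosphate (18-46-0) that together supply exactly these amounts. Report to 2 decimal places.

With a, b = kg per 100 m² of product A and diammonium phosphate:
P₂O₅: 0.07·a + 0.46·b = 1.48
N: 0.15·a + 0.18·b = 1.2
Eliminate b: (row1) − 0.46/0.18·(row2) → -0.313333·a = -1.58667, so a = 5.06383.
Then b = (1.2 − 0.15·5.06383) / 0.18 = 2.44681.

5.06 kg product A, 2.45 kg diammonium phosphate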